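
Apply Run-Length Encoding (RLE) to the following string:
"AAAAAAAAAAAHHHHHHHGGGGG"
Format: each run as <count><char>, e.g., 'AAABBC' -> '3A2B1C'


Scanning runs left to right:
  i=0: run of 'A' x 11 -> '11A'
  i=11: run of 'H' x 7 -> '7H'
  i=18: run of 'G' x 5 -> '5G'

RLE = 11A7H5G


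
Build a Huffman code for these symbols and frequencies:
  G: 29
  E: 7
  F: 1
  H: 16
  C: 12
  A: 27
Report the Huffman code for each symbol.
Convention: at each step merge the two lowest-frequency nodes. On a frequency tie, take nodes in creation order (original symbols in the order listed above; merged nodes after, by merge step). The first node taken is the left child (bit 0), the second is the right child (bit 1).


Huffman tree construction:
Step 1: Merge F(1) + E(7) = 8
Step 2: Merge (F+E)(8) + C(12) = 20
Step 3: Merge H(16) + ((F+E)+C)(20) = 36
Step 4: Merge A(27) + G(29) = 56
Step 5: Merge (H+((F+E)+C))(36) + (A+G)(56) = 92
Read each symbol's code off the tree from the root (left child = 0, right child = 1).

Codes:
  G: 11 (length 2)
  E: 0101 (length 4)
  F: 0100 (length 4)
  H: 00 (length 2)
  C: 011 (length 3)
  A: 10 (length 2)
Average code length: 212/92 = 2.3043 bits/symbol


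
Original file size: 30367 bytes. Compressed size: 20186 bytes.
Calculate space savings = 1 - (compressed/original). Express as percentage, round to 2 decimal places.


ratio = compressed/original = 20186/30367 = 0.664735
savings = 1 - ratio = 1 - 0.664735 = 0.335265
as a percentage: 0.335265 * 100 = 33.53%

Space savings = 1 - 20186/30367 = 33.53%


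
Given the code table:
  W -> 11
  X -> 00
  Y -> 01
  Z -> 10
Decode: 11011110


Decoding:
11 -> W
01 -> Y
11 -> W
10 -> Z


Result: WYWZ


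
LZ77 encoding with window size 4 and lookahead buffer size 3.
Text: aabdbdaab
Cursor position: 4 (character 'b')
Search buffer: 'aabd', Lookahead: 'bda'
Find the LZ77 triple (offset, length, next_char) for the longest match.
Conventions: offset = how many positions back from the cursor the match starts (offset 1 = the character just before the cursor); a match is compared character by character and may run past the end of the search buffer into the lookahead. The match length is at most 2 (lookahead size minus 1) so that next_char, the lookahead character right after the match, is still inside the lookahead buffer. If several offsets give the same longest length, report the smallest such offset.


Try each offset into the search buffer:
  offset=1 (pos 3, char 'd'): match length 0
  offset=2 (pos 2, char 'b'): match length 2
  offset=3 (pos 1, char 'a'): match length 0
  offset=4 (pos 0, char 'a'): match length 0
Longest match has length 2 at offset 2.
next_char = character at position 4 + 2 = 6 -> 'a'

Best match: offset=2, length=2 (matching 'bd' starting at position 2)
LZ77 triple: (2, 2, 'a')


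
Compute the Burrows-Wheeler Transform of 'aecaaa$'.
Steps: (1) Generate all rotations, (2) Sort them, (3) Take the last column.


Rotations (sorted):
  0: $aecaaa -> last char: a
  1: a$aecaa -> last char: a
  2: aa$aeca -> last char: a
  3: aaa$aec -> last char: c
  4: aecaaa$ -> last char: $
  5: caaa$ae -> last char: e
  6: ecaaa$a -> last char: a


BWT = aaac$ea


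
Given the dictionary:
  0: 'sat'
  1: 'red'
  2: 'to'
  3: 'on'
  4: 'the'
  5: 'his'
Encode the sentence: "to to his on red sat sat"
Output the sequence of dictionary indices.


Look up each word in the dictionary:
  'to' -> 2
  'to' -> 2
  'his' -> 5
  'on' -> 3
  'red' -> 1
  'sat' -> 0
  'sat' -> 0

Encoded: [2, 2, 5, 3, 1, 0, 0]


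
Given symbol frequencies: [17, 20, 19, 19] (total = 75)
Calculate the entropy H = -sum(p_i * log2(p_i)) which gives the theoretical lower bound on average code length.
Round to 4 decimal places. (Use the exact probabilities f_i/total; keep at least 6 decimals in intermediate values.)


Per-symbol terms -p_i * log2(p_i) with p_i = f_i/75:
  p = 17/75 = 0.226667: log2(p) = -2.141356, -p*log2(p) = 0.485374
  p = 20/75 = 0.266667: log2(p) = -1.906891, -p*log2(p) = 0.508504
  p = 19/75 = 0.253333: log2(p) = -1.980891, -p*log2(p) = 0.501826
  p = 19/75 = 0.253333: log2(p) = -1.980891, -p*log2(p) = 0.501826
H = 0.485374 + 0.508504 + 0.501826 + 0.501826 = 1.997530

H = 1.9975 bits/symbol


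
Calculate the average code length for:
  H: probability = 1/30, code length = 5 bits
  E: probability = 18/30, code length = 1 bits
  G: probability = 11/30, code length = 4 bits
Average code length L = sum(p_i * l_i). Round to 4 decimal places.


Weighted contributions p_i * l_i:
  H: (1/30) * 5 = 5/30
  E: (18/30) * 1 = 18/30
  G: (11/30) * 4 = 44/30
Sum = (5 + 18 + 44)/30 = 67/30

L = 67/30 = 2.2333 bits/symbol


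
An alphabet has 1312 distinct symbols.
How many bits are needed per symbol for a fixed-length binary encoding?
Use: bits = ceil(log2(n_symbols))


log2(1312) = 10.3576
Bracket: 2^10 = 1024 < 1312 <= 2^11 = 2048
So ceil(log2(1312)) = 11

bits = ceil(log2(1312)) = ceil(10.3576) = 11 bits


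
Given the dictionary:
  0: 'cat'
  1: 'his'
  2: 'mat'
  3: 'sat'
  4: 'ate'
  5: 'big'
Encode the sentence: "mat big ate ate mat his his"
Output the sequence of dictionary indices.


Look up each word in the dictionary:
  'mat' -> 2
  'big' -> 5
  'ate' -> 4
  'ate' -> 4
  'mat' -> 2
  'his' -> 1
  'his' -> 1

Encoded: [2, 5, 4, 4, 2, 1, 1]


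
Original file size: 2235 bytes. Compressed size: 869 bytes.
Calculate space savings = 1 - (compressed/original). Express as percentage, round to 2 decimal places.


ratio = compressed/original = 869/2235 = 0.388814
savings = 1 - ratio = 1 - 0.388814 = 0.611186
as a percentage: 0.611186 * 100 = 61.12%

Space savings = 1 - 869/2235 = 61.12%


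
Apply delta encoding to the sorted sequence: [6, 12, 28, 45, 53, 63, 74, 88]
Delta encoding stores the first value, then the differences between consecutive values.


First value: 6
Deltas:
  12 - 6 = 6
  28 - 12 = 16
  45 - 28 = 17
  53 - 45 = 8
  63 - 53 = 10
  74 - 63 = 11
  88 - 74 = 14


Delta encoded: [6, 6, 16, 17, 8, 10, 11, 14]


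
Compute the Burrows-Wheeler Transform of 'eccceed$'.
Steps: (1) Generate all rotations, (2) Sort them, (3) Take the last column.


Rotations (sorted):
  0: $eccceed -> last char: d
  1: ccceed$e -> last char: e
  2: cceed$ec -> last char: c
  3: ceed$ecc -> last char: c
  4: d$ecccee -> last char: e
  5: eccceed$ -> last char: $
  6: ed$eccce -> last char: e
  7: eed$eccc -> last char: c


BWT = decce$ec


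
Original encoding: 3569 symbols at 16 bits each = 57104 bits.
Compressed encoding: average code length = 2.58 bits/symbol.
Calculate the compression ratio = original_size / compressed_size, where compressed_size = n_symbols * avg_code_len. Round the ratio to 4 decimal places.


original_size = n_symbols * orig_bits = 3569 * 16 = 57104 bits
compressed_size = n_symbols * avg_code_len = 3569 * 2.58 = 9208.02 bits
ratio = original_size / compressed_size = 57104 / 9208.02 = 6.2016

Compression ratio = 6.2016


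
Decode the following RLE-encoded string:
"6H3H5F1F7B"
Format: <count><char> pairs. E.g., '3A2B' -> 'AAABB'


Expanding each <count><char> pair:
  6H -> 'HHHHHH'
  3H -> 'HHH'
  5F -> 'FFFFF'
  1F -> 'F'
  7B -> 'BBBBBBB'

Decoded = HHHHHHHHHFFFFFFBBBBBBB


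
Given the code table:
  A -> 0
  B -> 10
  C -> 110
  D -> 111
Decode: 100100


Decoding:
10 -> B
0 -> A
10 -> B
0 -> A


Result: BABA


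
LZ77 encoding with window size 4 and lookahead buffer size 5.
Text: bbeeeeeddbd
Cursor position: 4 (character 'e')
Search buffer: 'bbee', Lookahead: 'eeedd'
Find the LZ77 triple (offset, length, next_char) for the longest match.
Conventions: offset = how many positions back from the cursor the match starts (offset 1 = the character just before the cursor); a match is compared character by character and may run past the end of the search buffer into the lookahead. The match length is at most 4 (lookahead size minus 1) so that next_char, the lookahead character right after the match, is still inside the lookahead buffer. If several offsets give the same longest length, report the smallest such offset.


Try each offset into the search buffer:
  offset=1 (pos 3, char 'e'): match length 3
  offset=2 (pos 2, char 'e'): match length 3
  offset=3 (pos 1, char 'b'): match length 0
  offset=4 (pos 0, char 'b'): match length 0
Longest match has length 3, found at offsets 1, 2; take the smallest, offset 1.
next_char = character at position 4 + 3 = 7 -> 'd'

Best match: offset=1, length=3 (matching 'eee' starting at position 3)
LZ77 triple: (1, 3, 'd')


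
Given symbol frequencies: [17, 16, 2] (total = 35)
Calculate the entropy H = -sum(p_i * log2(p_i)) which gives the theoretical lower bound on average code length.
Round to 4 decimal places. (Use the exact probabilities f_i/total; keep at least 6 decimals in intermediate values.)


Per-symbol terms -p_i * log2(p_i) with p_i = f_i/35:
  p = 17/35 = 0.485714: log2(p) = -1.041820, -p*log2(p) = 0.506027
  p = 16/35 = 0.457143: log2(p) = -1.129283, -p*log2(p) = 0.516244
  p = 2/35 = 0.057143: log2(p) = -4.129283, -p*log2(p) = 0.235959
H = 0.506027 + 0.516244 + 0.235959 = 1.258230

H = 1.2582 bits/symbol


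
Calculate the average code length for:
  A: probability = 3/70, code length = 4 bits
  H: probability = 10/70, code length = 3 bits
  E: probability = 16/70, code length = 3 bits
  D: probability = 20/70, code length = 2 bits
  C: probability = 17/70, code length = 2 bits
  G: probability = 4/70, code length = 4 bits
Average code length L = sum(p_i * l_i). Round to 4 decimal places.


Weighted contributions p_i * l_i:
  A: (3/70) * 4 = 12/70
  H: (10/70) * 3 = 30/70
  E: (16/70) * 3 = 48/70
  D: (20/70) * 2 = 40/70
  C: (17/70) * 2 = 34/70
  G: (4/70) * 4 = 16/70
Sum = (12 + 30 + 48 + 40 + 34 + 16)/70 = 180/70

L = 180/70 = 2.5714 bits/symbol


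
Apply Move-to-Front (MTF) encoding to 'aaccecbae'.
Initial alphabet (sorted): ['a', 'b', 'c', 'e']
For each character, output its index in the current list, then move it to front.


MTF encoding:
'a': index 0 in ['a', 'b', 'c', 'e'] -> ['a', 'b', 'c', 'e']
'a': index 0 in ['a', 'b', 'c', 'e'] -> ['a', 'b', 'c', 'e']
'c': index 2 in ['a', 'b', 'c', 'e'] -> ['c', 'a', 'b', 'e']
'c': index 0 in ['c', 'a', 'b', 'e'] -> ['c', 'a', 'b', 'e']
'e': index 3 in ['c', 'a', 'b', 'e'] -> ['e', 'c', 'a', 'b']
'c': index 1 in ['e', 'c', 'a', 'b'] -> ['c', 'e', 'a', 'b']
'b': index 3 in ['c', 'e', 'a', 'b'] -> ['b', 'c', 'e', 'a']
'a': index 3 in ['b', 'c', 'e', 'a'] -> ['a', 'b', 'c', 'e']
'e': index 3 in ['a', 'b', 'c', 'e'] -> ['e', 'a', 'b', 'c']


Output: [0, 0, 2, 0, 3, 1, 3, 3, 3]


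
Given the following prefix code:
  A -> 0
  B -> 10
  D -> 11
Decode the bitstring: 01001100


Decoding step by step:
Bits 0 -> A
Bits 10 -> B
Bits 0 -> A
Bits 11 -> D
Bits 0 -> A
Bits 0 -> A


Decoded message: ABADAA


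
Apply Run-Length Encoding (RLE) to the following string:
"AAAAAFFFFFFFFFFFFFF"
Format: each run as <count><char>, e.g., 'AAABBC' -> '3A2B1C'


Scanning runs left to right:
  i=0: run of 'A' x 5 -> '5A'
  i=5: run of 'F' x 14 -> '14F'

RLE = 5A14F


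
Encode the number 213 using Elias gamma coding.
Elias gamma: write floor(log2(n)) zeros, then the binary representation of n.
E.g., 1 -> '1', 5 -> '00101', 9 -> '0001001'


num_bits = floor(log2(213)) + 1 = 8
leading_zeros = num_bits - 1 = 7
binary(213) = 11010101

Elias gamma(213) = '0000000' + '11010101' = 000000011010101 (15 bits)


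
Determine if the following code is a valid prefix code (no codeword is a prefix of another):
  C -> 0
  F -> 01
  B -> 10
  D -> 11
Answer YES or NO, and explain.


Checking each pair (does one codeword prefix another?):
  C='0' vs F='01': prefix -- VIOLATION

NO -- this is NOT a valid prefix code. C (0) is a prefix of F (01).


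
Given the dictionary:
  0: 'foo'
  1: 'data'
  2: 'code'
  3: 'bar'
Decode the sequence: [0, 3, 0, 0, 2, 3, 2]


Look up each index in the dictionary:
  0 -> 'foo'
  3 -> 'bar'
  0 -> 'foo'
  0 -> 'foo'
  2 -> 'code'
  3 -> 'bar'
  2 -> 'code'

Decoded: "foo bar foo foo code bar code"


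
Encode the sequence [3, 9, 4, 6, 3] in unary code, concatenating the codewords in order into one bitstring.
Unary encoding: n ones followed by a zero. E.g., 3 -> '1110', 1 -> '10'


Encode each number as n ones followed by a terminating 0:
  3 -> 1110 (4 bits)
  9 -> 1111111110 (10 bits)
  4 -> 11110 (5 bits)
  6 -> 1111110 (7 bits)
  3 -> 1110 (4 bits)
Total length = 4 + 10 + 5 + 7 + 4 = 30 bits.

Unary([3, 9, 4, 6, 3]) = 111011111111101111011111101110 (30 bits)


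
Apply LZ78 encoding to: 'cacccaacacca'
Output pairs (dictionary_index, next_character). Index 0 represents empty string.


LZ78 encoding steps:
Dictionary: {0: ''}
Step 1: w='' (idx 0), next='c' -> output (0, 'c'), add 'c' as idx 1
Step 2: w='' (idx 0), next='a' -> output (0, 'a'), add 'a' as idx 2
Step 3: w='c' (idx 1), next='c' -> output (1, 'c'), add 'cc' as idx 3
Step 4: w='c' (idx 1), next='a' -> output (1, 'a'), add 'ca' as idx 4
Step 5: w='a' (idx 2), next='c' -> output (2, 'c'), add 'ac' as idx 5
Step 6: w='ac' (idx 5), next='c' -> output (5, 'c'), add 'acc' as idx 6
Step 7: w='a' (idx 2), end of input -> output (2, '')


Encoded: [(0, 'c'), (0, 'a'), (1, 'c'), (1, 'a'), (2, 'c'), (5, 'c'), (2, '')]


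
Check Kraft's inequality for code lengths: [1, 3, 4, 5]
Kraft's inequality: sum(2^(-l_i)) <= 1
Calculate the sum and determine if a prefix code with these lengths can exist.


Sum = 2^(-1) + 2^(-3) + 2^(-4) + 2^(-5)
    = 0.5 + 0.125 + 0.0625 + 0.03125
    = 23/32 = 0.71875
Since 0.71875 <= 1, Kraft's inequality IS satisfied.
A prefix code with these lengths CAN exist.

Kraft sum = 0.71875. Satisfied.


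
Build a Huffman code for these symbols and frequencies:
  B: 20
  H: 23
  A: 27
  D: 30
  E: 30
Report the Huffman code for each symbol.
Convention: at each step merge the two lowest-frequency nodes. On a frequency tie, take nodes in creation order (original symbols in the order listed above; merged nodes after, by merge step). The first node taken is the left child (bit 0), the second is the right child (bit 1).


Huffman tree construction:
Step 1: Merge B(20) + H(23) = 43
Step 2: Merge A(27) + D(30) = 57
Step 3: Merge E(30) + (B+H)(43) = 73
Step 4: Merge (A+D)(57) + (E+(B+H))(73) = 130
Read each symbol's code off the tree from the root (left child = 0, right child = 1).

Codes:
  B: 110 (length 3)
  H: 111 (length 3)
  A: 00 (length 2)
  D: 01 (length 2)
  E: 10 (length 2)
Average code length: 303/130 = 2.3308 bits/symbol


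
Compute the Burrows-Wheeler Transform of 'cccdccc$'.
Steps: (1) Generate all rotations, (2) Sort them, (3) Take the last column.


Rotations (sorted):
  0: $cccdccc -> last char: c
  1: c$cccdcc -> last char: c
  2: cc$cccdc -> last char: c
  3: ccc$cccd -> last char: d
  4: cccdccc$ -> last char: $
  5: ccdccc$c -> last char: c
  6: cdccc$cc -> last char: c
  7: dccc$ccc -> last char: c


BWT = cccd$ccc


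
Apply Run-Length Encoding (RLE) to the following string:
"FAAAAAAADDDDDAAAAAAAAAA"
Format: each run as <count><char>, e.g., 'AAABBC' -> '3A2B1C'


Scanning runs left to right:
  i=0: run of 'F' x 1 -> '1F'
  i=1: run of 'A' x 7 -> '7A'
  i=8: run of 'D' x 5 -> '5D'
  i=13: run of 'A' x 10 -> '10A'

RLE = 1F7A5D10A


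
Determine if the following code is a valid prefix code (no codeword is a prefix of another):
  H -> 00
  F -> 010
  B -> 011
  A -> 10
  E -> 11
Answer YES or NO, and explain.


Checking each pair (does one codeword prefix another?):
  H='00' vs F='010': no prefix
  H='00' vs B='011': no prefix
  H='00' vs A='10': no prefix
  H='00' vs E='11': no prefix
  F='010' vs H='00': no prefix
  F='010' vs B='011': no prefix
  F='010' vs A='10': no prefix
  F='010' vs E='11': no prefix
  B='011' vs H='00': no prefix
  B='011' vs F='010': no prefix
  B='011' vs A='10': no prefix
  B='011' vs E='11': no prefix
  A='10' vs H='00': no prefix
  A='10' vs F='010': no prefix
  A='10' vs B='011': no prefix
  A='10' vs E='11': no prefix
  E='11' vs H='00': no prefix
  E='11' vs F='010': no prefix
  E='11' vs B='011': no prefix
  E='11' vs A='10': no prefix
No violation found over all pairs.

YES -- this is a valid prefix code. No codeword is a prefix of any other codeword.


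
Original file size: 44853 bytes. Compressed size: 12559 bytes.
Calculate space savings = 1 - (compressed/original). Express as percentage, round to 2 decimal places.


ratio = compressed/original = 12559/44853 = 0.280004
savings = 1 - ratio = 1 - 0.280004 = 0.719996
as a percentage: 0.719996 * 100 = 72.0%

Space savings = 1 - 12559/44853 = 72.0%


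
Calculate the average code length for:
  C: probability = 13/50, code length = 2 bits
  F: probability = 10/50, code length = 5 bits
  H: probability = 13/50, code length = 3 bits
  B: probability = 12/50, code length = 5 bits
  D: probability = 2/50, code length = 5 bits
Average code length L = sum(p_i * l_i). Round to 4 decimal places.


Weighted contributions p_i * l_i:
  C: (13/50) * 2 = 26/50
  F: (10/50) * 5 = 50/50
  H: (13/50) * 3 = 39/50
  B: (12/50) * 5 = 60/50
  D: (2/50) * 5 = 10/50
Sum = (26 + 50 + 39 + 60 + 10)/50 = 185/50

L = 185/50 = 3.7000 bits/symbol


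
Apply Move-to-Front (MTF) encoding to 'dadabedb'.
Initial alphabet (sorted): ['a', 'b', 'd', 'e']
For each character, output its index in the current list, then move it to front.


MTF encoding:
'd': index 2 in ['a', 'b', 'd', 'e'] -> ['d', 'a', 'b', 'e']
'a': index 1 in ['d', 'a', 'b', 'e'] -> ['a', 'd', 'b', 'e']
'd': index 1 in ['a', 'd', 'b', 'e'] -> ['d', 'a', 'b', 'e']
'a': index 1 in ['d', 'a', 'b', 'e'] -> ['a', 'd', 'b', 'e']
'b': index 2 in ['a', 'd', 'b', 'e'] -> ['b', 'a', 'd', 'e']
'e': index 3 in ['b', 'a', 'd', 'e'] -> ['e', 'b', 'a', 'd']
'd': index 3 in ['e', 'b', 'a', 'd'] -> ['d', 'e', 'b', 'a']
'b': index 2 in ['d', 'e', 'b', 'a'] -> ['b', 'd', 'e', 'a']


Output: [2, 1, 1, 1, 2, 3, 3, 2]


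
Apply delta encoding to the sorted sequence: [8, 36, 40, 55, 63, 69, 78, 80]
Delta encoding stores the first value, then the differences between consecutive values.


First value: 8
Deltas:
  36 - 8 = 28
  40 - 36 = 4
  55 - 40 = 15
  63 - 55 = 8
  69 - 63 = 6
  78 - 69 = 9
  80 - 78 = 2


Delta encoded: [8, 28, 4, 15, 8, 6, 9, 2]


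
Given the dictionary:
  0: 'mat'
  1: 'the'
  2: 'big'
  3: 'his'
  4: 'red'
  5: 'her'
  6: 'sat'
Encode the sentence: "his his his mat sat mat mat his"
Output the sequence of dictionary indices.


Look up each word in the dictionary:
  'his' -> 3
  'his' -> 3
  'his' -> 3
  'mat' -> 0
  'sat' -> 6
  'mat' -> 0
  'mat' -> 0
  'his' -> 3

Encoded: [3, 3, 3, 0, 6, 0, 0, 3]


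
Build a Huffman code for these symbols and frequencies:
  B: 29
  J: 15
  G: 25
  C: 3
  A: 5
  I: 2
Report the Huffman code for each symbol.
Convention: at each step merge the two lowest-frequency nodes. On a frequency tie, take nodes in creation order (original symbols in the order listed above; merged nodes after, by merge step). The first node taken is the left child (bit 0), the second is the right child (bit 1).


Huffman tree construction:
Step 1: Merge I(2) + C(3) = 5
Step 2: Merge A(5) + (I+C)(5) = 10
Step 3: Merge (A+(I+C))(10) + J(15) = 25
Step 4: Merge G(25) + ((A+(I+C))+J)(25) = 50
Step 5: Merge B(29) + (G+((A+(I+C))+J))(50) = 79
Read each symbol's code off the tree from the root (left child = 0, right child = 1).

Codes:
  B: 0 (length 1)
  J: 111 (length 3)
  G: 10 (length 2)
  C: 11011 (length 5)
  A: 1100 (length 4)
  I: 11010 (length 5)
Average code length: 169/79 = 2.1392 bits/symbol


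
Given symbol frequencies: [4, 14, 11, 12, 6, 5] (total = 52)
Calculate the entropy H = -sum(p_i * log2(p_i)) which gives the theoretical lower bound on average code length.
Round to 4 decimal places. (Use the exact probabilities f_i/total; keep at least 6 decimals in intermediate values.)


Per-symbol terms -p_i * log2(p_i) with p_i = f_i/52:
  p = 4/52 = 0.076923: log2(p) = -3.700440, -p*log2(p) = 0.284649
  p = 14/52 = 0.269231: log2(p) = -1.893085, -p*log2(p) = 0.509677
  p = 11/52 = 0.211538: log2(p) = -2.241008, -p*log2(p) = 0.474059
  p = 12/52 = 0.230769: log2(p) = -2.115477, -p*log2(p) = 0.488187
  p = 6/52 = 0.115385: log2(p) = -3.115477, -p*log2(p) = 0.359478
  p = 5/52 = 0.096154: log2(p) = -3.378512, -p*log2(p) = 0.324857
H = 0.284649 + 0.509677 + 0.474059 + 0.488187 + 0.359478 + 0.324857 = 2.440907

H = 2.4409 bits/symbol


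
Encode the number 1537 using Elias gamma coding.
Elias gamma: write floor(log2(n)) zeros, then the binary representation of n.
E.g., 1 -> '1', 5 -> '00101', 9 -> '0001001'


num_bits = floor(log2(1537)) + 1 = 11
leading_zeros = num_bits - 1 = 10
binary(1537) = 11000000001

Elias gamma(1537) = '0000000000' + '11000000001' = 000000000011000000001 (21 bits)


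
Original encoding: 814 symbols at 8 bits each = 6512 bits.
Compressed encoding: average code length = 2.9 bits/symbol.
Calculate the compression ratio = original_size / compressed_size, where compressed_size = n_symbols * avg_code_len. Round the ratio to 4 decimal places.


original_size = n_symbols * orig_bits = 814 * 8 = 6512 bits
compressed_size = n_symbols * avg_code_len = 814 * 2.9 = 2360.6 bits
ratio = original_size / compressed_size = 6512 / 2360.6 = 2.7586

Compression ratio = 2.7586


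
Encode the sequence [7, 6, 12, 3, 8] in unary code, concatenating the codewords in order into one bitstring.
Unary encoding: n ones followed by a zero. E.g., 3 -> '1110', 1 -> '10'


Encode each number as n ones followed by a terminating 0:
  7 -> 11111110 (8 bits)
  6 -> 1111110 (7 bits)
  12 -> 1111111111110 (13 bits)
  3 -> 1110 (4 bits)
  8 -> 111111110 (9 bits)
Total length = 8 + 7 + 13 + 4 + 9 = 41 bits.

Unary([7, 6, 12, 3, 8]) = 11111110111111011111111111101110111111110 (41 bits)


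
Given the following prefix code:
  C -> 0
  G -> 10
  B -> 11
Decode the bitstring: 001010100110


Decoding step by step:
Bits 0 -> C
Bits 0 -> C
Bits 10 -> G
Bits 10 -> G
Bits 10 -> G
Bits 0 -> C
Bits 11 -> B
Bits 0 -> C


Decoded message: CCGGGCBC


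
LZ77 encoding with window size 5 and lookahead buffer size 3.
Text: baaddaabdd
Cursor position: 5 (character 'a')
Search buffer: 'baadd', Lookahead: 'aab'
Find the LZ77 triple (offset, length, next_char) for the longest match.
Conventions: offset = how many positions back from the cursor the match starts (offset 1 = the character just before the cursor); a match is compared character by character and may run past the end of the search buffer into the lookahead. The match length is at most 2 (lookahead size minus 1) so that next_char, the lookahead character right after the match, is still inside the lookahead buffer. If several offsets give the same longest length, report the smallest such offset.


Try each offset into the search buffer:
  offset=1 (pos 4, char 'd'): match length 0
  offset=2 (pos 3, char 'd'): match length 0
  offset=3 (pos 2, char 'a'): match length 1
  offset=4 (pos 1, char 'a'): match length 2
  offset=5 (pos 0, char 'b'): match length 0
Longest match has length 2 at offset 4.
next_char = character at position 5 + 2 = 7 -> 'b'

Best match: offset=4, length=2 (matching 'aa' starting at position 1)
LZ77 triple: (4, 2, 'b')


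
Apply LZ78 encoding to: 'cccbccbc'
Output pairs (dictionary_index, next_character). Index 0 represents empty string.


LZ78 encoding steps:
Dictionary: {0: ''}
Step 1: w='' (idx 0), next='c' -> output (0, 'c'), add 'c' as idx 1
Step 2: w='c' (idx 1), next='c' -> output (1, 'c'), add 'cc' as idx 2
Step 3: w='' (idx 0), next='b' -> output (0, 'b'), add 'b' as idx 3
Step 4: w='cc' (idx 2), next='b' -> output (2, 'b'), add 'ccb' as idx 4
Step 5: w='c' (idx 1), end of input -> output (1, '')


Encoded: [(0, 'c'), (1, 'c'), (0, 'b'), (2, 'b'), (1, '')]


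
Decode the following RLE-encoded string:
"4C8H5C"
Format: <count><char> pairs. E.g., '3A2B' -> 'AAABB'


Expanding each <count><char> pair:
  4C -> 'CCCC'
  8H -> 'HHHHHHHH'
  5C -> 'CCCCC'

Decoded = CCCCHHHHHHHHCCCCC


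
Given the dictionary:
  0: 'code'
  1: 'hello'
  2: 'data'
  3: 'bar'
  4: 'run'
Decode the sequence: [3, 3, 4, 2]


Look up each index in the dictionary:
  3 -> 'bar'
  3 -> 'bar'
  4 -> 'run'
  2 -> 'data'

Decoded: "bar bar run data"


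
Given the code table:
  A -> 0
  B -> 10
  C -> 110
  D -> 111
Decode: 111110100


Decoding:
111 -> D
110 -> C
10 -> B
0 -> A


Result: DCBA


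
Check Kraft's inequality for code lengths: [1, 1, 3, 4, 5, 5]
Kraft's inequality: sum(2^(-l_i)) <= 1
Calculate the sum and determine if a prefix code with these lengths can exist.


Sum = 2^(-1) + 2^(-1) + 2^(-3) + 2^(-4) + 2^(-5) + 2^(-5)
    = 0.5 + 0.5 + 0.125 + 0.0625 + 0.03125 + 0.03125
    = 40/32 = 1.25
Since 1.25 > 1, Kraft's inequality is NOT satisfied.
A prefix code with these lengths CANNOT exist.

Kraft sum = 1.25. Not satisfied.


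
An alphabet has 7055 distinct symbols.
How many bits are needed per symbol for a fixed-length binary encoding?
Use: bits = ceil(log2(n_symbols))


log2(7055) = 12.7844
Bracket: 2^12 = 4096 < 7055 <= 2^13 = 8192
So ceil(log2(7055)) = 13

bits = ceil(log2(7055)) = ceil(12.7844) = 13 bits


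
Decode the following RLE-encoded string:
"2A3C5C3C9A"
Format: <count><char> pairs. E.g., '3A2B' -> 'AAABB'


Expanding each <count><char> pair:
  2A -> 'AA'
  3C -> 'CCC'
  5C -> 'CCCCC'
  3C -> 'CCC'
  9A -> 'AAAAAAAAA'

Decoded = AACCCCCCCCCCCAAAAAAAAA


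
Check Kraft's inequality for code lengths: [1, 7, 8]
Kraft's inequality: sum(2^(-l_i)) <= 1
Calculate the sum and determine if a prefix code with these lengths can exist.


Sum = 2^(-1) + 2^(-7) + 2^(-8)
    = 0.5 + 0.0078125 + 0.00390625
    = 131/256 = 0.51171875
Since 0.51171875 <= 1, Kraft's inequality IS satisfied.
A prefix code with these lengths CAN exist.

Kraft sum = 0.51171875. Satisfied.


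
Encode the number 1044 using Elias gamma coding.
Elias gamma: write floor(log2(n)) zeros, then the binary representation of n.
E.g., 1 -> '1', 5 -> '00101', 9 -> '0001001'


num_bits = floor(log2(1044)) + 1 = 11
leading_zeros = num_bits - 1 = 10
binary(1044) = 10000010100

Elias gamma(1044) = '0000000000' + '10000010100' = 000000000010000010100 (21 bits)


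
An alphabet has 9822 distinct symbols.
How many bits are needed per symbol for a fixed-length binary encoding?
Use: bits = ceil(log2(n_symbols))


log2(9822) = 13.2618
Bracket: 2^13 = 8192 < 9822 <= 2^14 = 16384
So ceil(log2(9822)) = 14

bits = ceil(log2(9822)) = ceil(13.2618) = 14 bits


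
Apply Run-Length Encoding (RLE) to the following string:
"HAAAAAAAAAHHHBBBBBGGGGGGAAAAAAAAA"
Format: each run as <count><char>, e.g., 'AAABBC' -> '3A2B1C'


Scanning runs left to right:
  i=0: run of 'H' x 1 -> '1H'
  i=1: run of 'A' x 9 -> '9A'
  i=10: run of 'H' x 3 -> '3H'
  i=13: run of 'B' x 5 -> '5B'
  i=18: run of 'G' x 6 -> '6G'
  i=24: run of 'A' x 9 -> '9A'

RLE = 1H9A3H5B6G9A


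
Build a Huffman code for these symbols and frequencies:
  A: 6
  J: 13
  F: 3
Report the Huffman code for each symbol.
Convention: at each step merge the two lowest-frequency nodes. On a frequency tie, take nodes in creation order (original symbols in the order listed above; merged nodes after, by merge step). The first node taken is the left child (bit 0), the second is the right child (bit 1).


Huffman tree construction:
Step 1: Merge F(3) + A(6) = 9
Step 2: Merge (F+A)(9) + J(13) = 22
Read each symbol's code off the tree from the root (left child = 0, right child = 1).

Codes:
  A: 01 (length 2)
  J: 1 (length 1)
  F: 00 (length 2)
Average code length: 31/22 = 1.4091 bits/symbol


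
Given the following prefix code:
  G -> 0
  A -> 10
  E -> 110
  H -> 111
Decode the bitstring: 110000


Decoding step by step:
Bits 110 -> E
Bits 0 -> G
Bits 0 -> G
Bits 0 -> G


Decoded message: EGGG


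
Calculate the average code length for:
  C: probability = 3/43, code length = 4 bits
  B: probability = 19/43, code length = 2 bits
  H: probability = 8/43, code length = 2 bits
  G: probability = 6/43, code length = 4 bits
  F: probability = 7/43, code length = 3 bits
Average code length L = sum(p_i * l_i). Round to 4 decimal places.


Weighted contributions p_i * l_i:
  C: (3/43) * 4 = 12/43
  B: (19/43) * 2 = 38/43
  H: (8/43) * 2 = 16/43
  G: (6/43) * 4 = 24/43
  F: (7/43) * 3 = 21/43
Sum = (12 + 38 + 16 + 24 + 21)/43 = 111/43

L = 111/43 = 2.5814 bits/symbol


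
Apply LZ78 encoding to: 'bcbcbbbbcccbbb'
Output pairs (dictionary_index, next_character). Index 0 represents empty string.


LZ78 encoding steps:
Dictionary: {0: ''}
Step 1: w='' (idx 0), next='b' -> output (0, 'b'), add 'b' as idx 1
Step 2: w='' (idx 0), next='c' -> output (0, 'c'), add 'c' as idx 2
Step 3: w='b' (idx 1), next='c' -> output (1, 'c'), add 'bc' as idx 3
Step 4: w='b' (idx 1), next='b' -> output (1, 'b'), add 'bb' as idx 4
Step 5: w='bb' (idx 4), next='c' -> output (4, 'c'), add 'bbc' as idx 5
Step 6: w='c' (idx 2), next='c' -> output (2, 'c'), add 'cc' as idx 6
Step 7: w='bb' (idx 4), next='b' -> output (4, 'b'), add 'bbb' as idx 7


Encoded: [(0, 'b'), (0, 'c'), (1, 'c'), (1, 'b'), (4, 'c'), (2, 'c'), (4, 'b')]


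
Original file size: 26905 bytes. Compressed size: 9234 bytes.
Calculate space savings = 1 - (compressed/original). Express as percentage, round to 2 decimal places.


ratio = compressed/original = 9234/26905 = 0.343208
savings = 1 - ratio = 1 - 0.343208 = 0.656792
as a percentage: 0.656792 * 100 = 65.68%

Space savings = 1 - 9234/26905 = 65.68%


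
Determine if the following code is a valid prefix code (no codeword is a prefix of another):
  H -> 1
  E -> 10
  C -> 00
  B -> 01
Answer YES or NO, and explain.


Checking each pair (does one codeword prefix another?):
  H='1' vs E='10': prefix -- VIOLATION

NO -- this is NOT a valid prefix code. H (1) is a prefix of E (10).


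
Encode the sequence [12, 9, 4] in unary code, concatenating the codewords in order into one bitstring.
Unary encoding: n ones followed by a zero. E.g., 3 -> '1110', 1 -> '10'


Encode each number as n ones followed by a terminating 0:
  12 -> 1111111111110 (13 bits)
  9 -> 1111111110 (10 bits)
  4 -> 11110 (5 bits)
Total length = 13 + 10 + 5 = 28 bits.

Unary([12, 9, 4]) = 1111111111110111111111011110 (28 bits)


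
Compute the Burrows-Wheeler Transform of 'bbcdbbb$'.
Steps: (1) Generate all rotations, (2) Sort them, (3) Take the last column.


Rotations (sorted):
  0: $bbcdbbb -> last char: b
  1: b$bbcdbb -> last char: b
  2: bb$bbcdb -> last char: b
  3: bbb$bbcd -> last char: d
  4: bbcdbbb$ -> last char: $
  5: bcdbbb$b -> last char: b
  6: cdbbb$bb -> last char: b
  7: dbbb$bbc -> last char: c


BWT = bbbd$bbc


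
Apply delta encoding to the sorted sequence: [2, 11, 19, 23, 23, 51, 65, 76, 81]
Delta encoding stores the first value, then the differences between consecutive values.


First value: 2
Deltas:
  11 - 2 = 9
  19 - 11 = 8
  23 - 19 = 4
  23 - 23 = 0
  51 - 23 = 28
  65 - 51 = 14
  76 - 65 = 11
  81 - 76 = 5


Delta encoded: [2, 9, 8, 4, 0, 28, 14, 11, 5]


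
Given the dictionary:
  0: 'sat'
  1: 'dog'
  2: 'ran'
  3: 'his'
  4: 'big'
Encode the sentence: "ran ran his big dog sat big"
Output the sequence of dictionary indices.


Look up each word in the dictionary:
  'ran' -> 2
  'ran' -> 2
  'his' -> 3
  'big' -> 4
  'dog' -> 1
  'sat' -> 0
  'big' -> 4

Encoded: [2, 2, 3, 4, 1, 0, 4]


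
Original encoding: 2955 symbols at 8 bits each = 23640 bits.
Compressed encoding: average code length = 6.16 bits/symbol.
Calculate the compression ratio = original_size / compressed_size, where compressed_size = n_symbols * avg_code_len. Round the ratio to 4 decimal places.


original_size = n_symbols * orig_bits = 2955 * 8 = 23640 bits
compressed_size = n_symbols * avg_code_len = 2955 * 6.16 = 18202.8 bits
ratio = original_size / compressed_size = 23640 / 18202.8 = 1.2987

Compression ratio = 1.2987


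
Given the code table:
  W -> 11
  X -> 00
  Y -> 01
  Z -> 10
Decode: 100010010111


Decoding:
10 -> Z
00 -> X
10 -> Z
01 -> Y
01 -> Y
11 -> W


Result: ZXZYYW


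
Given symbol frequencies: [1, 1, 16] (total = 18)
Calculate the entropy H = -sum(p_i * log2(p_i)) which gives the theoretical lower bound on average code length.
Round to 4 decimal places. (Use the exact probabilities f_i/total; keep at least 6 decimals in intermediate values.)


Per-symbol terms -p_i * log2(p_i) with p_i = f_i/18:
  p = 1/18 = 0.055556: log2(p) = -4.169925, -p*log2(p) = 0.231663
  p = 1/18 = 0.055556: log2(p) = -4.169925, -p*log2(p) = 0.231663
  p = 16/18 = 0.888889: log2(p) = -0.169925, -p*log2(p) = 0.151044
H = 0.231663 + 0.231663 + 0.151044 = 0.614370

H = 0.6144 bits/symbol


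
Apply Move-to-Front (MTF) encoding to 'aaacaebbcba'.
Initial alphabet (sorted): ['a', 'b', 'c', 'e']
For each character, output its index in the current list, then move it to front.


MTF encoding:
'a': index 0 in ['a', 'b', 'c', 'e'] -> ['a', 'b', 'c', 'e']
'a': index 0 in ['a', 'b', 'c', 'e'] -> ['a', 'b', 'c', 'e']
'a': index 0 in ['a', 'b', 'c', 'e'] -> ['a', 'b', 'c', 'e']
'c': index 2 in ['a', 'b', 'c', 'e'] -> ['c', 'a', 'b', 'e']
'a': index 1 in ['c', 'a', 'b', 'e'] -> ['a', 'c', 'b', 'e']
'e': index 3 in ['a', 'c', 'b', 'e'] -> ['e', 'a', 'c', 'b']
'b': index 3 in ['e', 'a', 'c', 'b'] -> ['b', 'e', 'a', 'c']
'b': index 0 in ['b', 'e', 'a', 'c'] -> ['b', 'e', 'a', 'c']
'c': index 3 in ['b', 'e', 'a', 'c'] -> ['c', 'b', 'e', 'a']
'b': index 1 in ['c', 'b', 'e', 'a'] -> ['b', 'c', 'e', 'a']
'a': index 3 in ['b', 'c', 'e', 'a'] -> ['a', 'b', 'c', 'e']


Output: [0, 0, 0, 2, 1, 3, 3, 0, 3, 1, 3]


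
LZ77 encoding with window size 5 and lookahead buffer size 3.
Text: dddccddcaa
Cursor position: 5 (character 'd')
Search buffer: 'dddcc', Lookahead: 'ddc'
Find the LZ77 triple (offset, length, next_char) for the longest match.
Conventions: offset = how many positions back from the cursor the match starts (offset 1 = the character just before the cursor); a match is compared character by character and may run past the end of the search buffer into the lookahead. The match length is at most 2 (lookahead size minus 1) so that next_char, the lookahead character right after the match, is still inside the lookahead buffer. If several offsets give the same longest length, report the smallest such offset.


Try each offset into the search buffer:
  offset=1 (pos 4, char 'c'): match length 0
  offset=2 (pos 3, char 'c'): match length 0
  offset=3 (pos 2, char 'd'): match length 1
  offset=4 (pos 1, char 'd'): match length 2
  offset=5 (pos 0, char 'd'): match length 2
Longest match has length 2, found at offsets 4, 5; take the smallest, offset 4.
next_char = character at position 5 + 2 = 7 -> 'c'

Best match: offset=4, length=2 (matching 'dd' starting at position 1)
LZ77 triple: (4, 2, 'c')


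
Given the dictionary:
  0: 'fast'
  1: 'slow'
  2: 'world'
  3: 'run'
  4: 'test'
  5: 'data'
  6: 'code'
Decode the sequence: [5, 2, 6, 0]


Look up each index in the dictionary:
  5 -> 'data'
  2 -> 'world'
  6 -> 'code'
  0 -> 'fast'

Decoded: "data world code fast"


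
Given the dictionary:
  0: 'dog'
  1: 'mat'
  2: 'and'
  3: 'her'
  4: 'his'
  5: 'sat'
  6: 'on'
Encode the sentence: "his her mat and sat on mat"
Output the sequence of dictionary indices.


Look up each word in the dictionary:
  'his' -> 4
  'her' -> 3
  'mat' -> 1
  'and' -> 2
  'sat' -> 5
  'on' -> 6
  'mat' -> 1

Encoded: [4, 3, 1, 2, 5, 6, 1]


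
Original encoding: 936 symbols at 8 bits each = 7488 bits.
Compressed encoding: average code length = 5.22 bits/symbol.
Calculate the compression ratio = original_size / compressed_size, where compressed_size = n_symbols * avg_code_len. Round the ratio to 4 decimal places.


original_size = n_symbols * orig_bits = 936 * 8 = 7488 bits
compressed_size = n_symbols * avg_code_len = 936 * 5.22 = 4885.92 bits
ratio = original_size / compressed_size = 7488 / 4885.92 = 1.5326

Compression ratio = 1.5326


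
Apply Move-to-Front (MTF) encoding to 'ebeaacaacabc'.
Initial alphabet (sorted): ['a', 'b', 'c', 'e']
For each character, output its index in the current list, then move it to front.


MTF encoding:
'e': index 3 in ['a', 'b', 'c', 'e'] -> ['e', 'a', 'b', 'c']
'b': index 2 in ['e', 'a', 'b', 'c'] -> ['b', 'e', 'a', 'c']
'e': index 1 in ['b', 'e', 'a', 'c'] -> ['e', 'b', 'a', 'c']
'a': index 2 in ['e', 'b', 'a', 'c'] -> ['a', 'e', 'b', 'c']
'a': index 0 in ['a', 'e', 'b', 'c'] -> ['a', 'e', 'b', 'c']
'c': index 3 in ['a', 'e', 'b', 'c'] -> ['c', 'a', 'e', 'b']
'a': index 1 in ['c', 'a', 'e', 'b'] -> ['a', 'c', 'e', 'b']
'a': index 0 in ['a', 'c', 'e', 'b'] -> ['a', 'c', 'e', 'b']
'c': index 1 in ['a', 'c', 'e', 'b'] -> ['c', 'a', 'e', 'b']
'a': index 1 in ['c', 'a', 'e', 'b'] -> ['a', 'c', 'e', 'b']
'b': index 3 in ['a', 'c', 'e', 'b'] -> ['b', 'a', 'c', 'e']
'c': index 2 in ['b', 'a', 'c', 'e'] -> ['c', 'b', 'a', 'e']


Output: [3, 2, 1, 2, 0, 3, 1, 0, 1, 1, 3, 2]


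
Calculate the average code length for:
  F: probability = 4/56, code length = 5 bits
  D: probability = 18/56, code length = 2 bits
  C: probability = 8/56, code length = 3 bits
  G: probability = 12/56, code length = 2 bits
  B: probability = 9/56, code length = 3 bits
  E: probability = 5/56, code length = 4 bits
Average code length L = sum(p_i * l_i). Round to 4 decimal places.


Weighted contributions p_i * l_i:
  F: (4/56) * 5 = 20/56
  D: (18/56) * 2 = 36/56
  C: (8/56) * 3 = 24/56
  G: (12/56) * 2 = 24/56
  B: (9/56) * 3 = 27/56
  E: (5/56) * 4 = 20/56
Sum = (20 + 36 + 24 + 24 + 27 + 20)/56 = 151/56

L = 151/56 = 2.6964 bits/symbol


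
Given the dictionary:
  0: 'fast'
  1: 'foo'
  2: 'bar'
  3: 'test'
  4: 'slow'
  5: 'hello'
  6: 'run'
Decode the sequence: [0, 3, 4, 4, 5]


Look up each index in the dictionary:
  0 -> 'fast'
  3 -> 'test'
  4 -> 'slow'
  4 -> 'slow'
  5 -> 'hello'

Decoded: "fast test slow slow hello"


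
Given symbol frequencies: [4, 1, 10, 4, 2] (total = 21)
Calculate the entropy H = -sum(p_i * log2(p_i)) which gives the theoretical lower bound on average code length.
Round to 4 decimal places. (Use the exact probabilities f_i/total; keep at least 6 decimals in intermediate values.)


Per-symbol terms -p_i * log2(p_i) with p_i = f_i/21:
  p = 4/21 = 0.190476: log2(p) = -2.392317, -p*log2(p) = 0.455680
  p = 1/21 = 0.047619: log2(p) = -4.392317, -p*log2(p) = 0.209158
  p = 10/21 = 0.476190: log2(p) = -1.070389, -p*log2(p) = 0.509709
  p = 4/21 = 0.190476: log2(p) = -2.392317, -p*log2(p) = 0.455680
  p = 2/21 = 0.095238: log2(p) = -3.392317, -p*log2(p) = 0.323078
H = 0.455680 + 0.209158 + 0.509709 + 0.455680 + 0.323078 = 1.953305

H = 1.9533 bits/symbol


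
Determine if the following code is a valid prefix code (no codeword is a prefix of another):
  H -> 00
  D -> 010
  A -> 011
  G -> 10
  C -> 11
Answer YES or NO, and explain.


Checking each pair (does one codeword prefix another?):
  H='00' vs D='010': no prefix
  H='00' vs A='011': no prefix
  H='00' vs G='10': no prefix
  H='00' vs C='11': no prefix
  D='010' vs H='00': no prefix
  D='010' vs A='011': no prefix
  D='010' vs G='10': no prefix
  D='010' vs C='11': no prefix
  A='011' vs H='00': no prefix
  A='011' vs D='010': no prefix
  A='011' vs G='10': no prefix
  A='011' vs C='11': no prefix
  G='10' vs H='00': no prefix
  G='10' vs D='010': no prefix
  G='10' vs A='011': no prefix
  G='10' vs C='11': no prefix
  C='11' vs H='00': no prefix
  C='11' vs D='010': no prefix
  C='11' vs A='011': no prefix
  C='11' vs G='10': no prefix
No violation found over all pairs.

YES -- this is a valid prefix code. No codeword is a prefix of any other codeword.


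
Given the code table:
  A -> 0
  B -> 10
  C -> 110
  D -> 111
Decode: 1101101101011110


Decoding:
110 -> C
110 -> C
110 -> C
10 -> B
111 -> D
10 -> B


Result: CCCBDB


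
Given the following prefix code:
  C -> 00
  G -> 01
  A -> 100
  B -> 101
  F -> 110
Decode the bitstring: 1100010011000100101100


Decoding step by step:
Bits 110 -> F
Bits 00 -> C
Bits 100 -> A
Bits 110 -> F
Bits 00 -> C
Bits 100 -> A
Bits 101 -> B
Bits 100 -> A


Decoded message: FCAFCABA


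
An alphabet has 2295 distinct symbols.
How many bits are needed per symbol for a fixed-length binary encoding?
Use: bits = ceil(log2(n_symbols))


log2(2295) = 11.1643
Bracket: 2^11 = 2048 < 2295 <= 2^12 = 4096
So ceil(log2(2295)) = 12

bits = ceil(log2(2295)) = ceil(11.1643) = 12 bits
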